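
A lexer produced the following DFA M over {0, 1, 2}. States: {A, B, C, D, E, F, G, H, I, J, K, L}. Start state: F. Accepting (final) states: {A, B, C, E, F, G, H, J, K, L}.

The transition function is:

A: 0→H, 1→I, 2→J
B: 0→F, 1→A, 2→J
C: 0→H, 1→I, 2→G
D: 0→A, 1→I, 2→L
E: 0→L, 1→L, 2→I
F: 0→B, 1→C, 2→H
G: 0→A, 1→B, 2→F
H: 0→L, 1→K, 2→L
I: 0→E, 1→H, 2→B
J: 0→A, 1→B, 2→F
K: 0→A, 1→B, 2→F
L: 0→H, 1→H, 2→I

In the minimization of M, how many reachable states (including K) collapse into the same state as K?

First remove the unreachable states {D}; 11 states remain.
Start with accepting vs non-accepting: {A,B,C,E,F,G,H,J,K,L} | {I}.
Split {A,B,C,E,F,G,H,J,K,L} by δ(·,1) → {B,E,F,G,H,J,K,L} and {A,C}.
Refine {B,E,F,G,H,J,K,L} on symbol 0: members go to different blocks, giving {B,E,F,H,L} and {G,J,K}.
Split {B,E,F,H,L} by δ(·,1) → {B,F} and {E,L} and {H}.
Refine {B,F} on symbol 2: members go to different blocks, giving {B} and {F}.
Refine {E,L} on symbol 0: members go to different blocks, giving {E} and {L}.
No further refinement is possible. Final partition (8 blocks): {B} | {I} | {A,C} | {G,J,K} | {E} | {H} | {F} | {L}.
State K belongs to the block {G,J,K}, which has 3 states.

3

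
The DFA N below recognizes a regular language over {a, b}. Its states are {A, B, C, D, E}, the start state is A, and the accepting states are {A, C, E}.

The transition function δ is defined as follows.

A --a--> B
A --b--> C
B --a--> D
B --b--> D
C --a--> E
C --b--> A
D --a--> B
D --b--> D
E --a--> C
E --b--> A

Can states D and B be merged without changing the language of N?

All states are reachable from the start state.
Initial partition by acceptance: {A,C,E} | {B,D}.
Refine {A,C,E} on symbol a: members go to different blocks, giving {C,E} and {A}.
Stable partition: {C,E} | {B,D} | {A} — 3 equivalence classes.
D and B lie in the same block of the stable partition, so they are equivalent — no string distinguishes them.

Yes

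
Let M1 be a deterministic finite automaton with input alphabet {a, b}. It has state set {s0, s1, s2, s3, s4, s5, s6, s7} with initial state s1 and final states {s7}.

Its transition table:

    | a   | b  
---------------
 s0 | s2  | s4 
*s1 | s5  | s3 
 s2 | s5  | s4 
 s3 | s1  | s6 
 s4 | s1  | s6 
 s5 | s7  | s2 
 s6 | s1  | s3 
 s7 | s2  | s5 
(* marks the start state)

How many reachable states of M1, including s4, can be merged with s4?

Reachable states from the start: {s1,s2,s3,s4,s5,s6,s7}. Unreachable: {s0} — drop them.
P0 = {s7} | {s1,s2,s3,s4,s5,s6}.
On input a, block {s1,s2,s3,s4,s5,s6} splits into {s1,s2,s3,s4,s6} and {s5}.
Refine {s1,s2,s3,s4,s6} on symbol a: members go to different blocks, giving {s3,s4,s6} and {s1,s2}.
No further refinement is possible. Final partition (4 blocks): {s7} | {s3,s4,s6} | {s5} | {s1,s2}.
The equivalence class containing s4 is {s3,s4,s6}, of size 3.

3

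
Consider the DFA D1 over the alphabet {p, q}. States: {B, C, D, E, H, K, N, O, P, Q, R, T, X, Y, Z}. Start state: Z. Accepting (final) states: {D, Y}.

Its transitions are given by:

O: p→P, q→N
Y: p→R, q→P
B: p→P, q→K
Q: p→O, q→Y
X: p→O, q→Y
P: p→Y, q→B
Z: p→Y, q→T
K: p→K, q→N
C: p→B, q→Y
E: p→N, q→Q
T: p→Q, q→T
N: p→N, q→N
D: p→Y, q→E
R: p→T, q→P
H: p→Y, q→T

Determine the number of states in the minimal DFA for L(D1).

8

States {C,D,E,H,X} cannot be reached from the start state, so discard them.
Initial partition by acceptance: {Y} | {B,K,N,O,P,Q,R,T,Z}.
Split {B,K,N,O,P,Q,R,T,Z} by δ(·,p) → {B,K,N,O,Q,R,T} and {P,Z}.
Refine {B,K,N,O,Q,R,T} on symbol p: members go to different blocks, giving {K,N,Q,R,T} and {B,O}.
On input p, block {K,N,Q,R,T} splits into {K,N,R,T} and {Q}.
Refine {K,N,R,T} on symbol p: members go to different blocks, giving {K,N,R} and {T}.
Refine {K,N,R} on symbol p: members go to different blocks, giving {K,N} and {R}.
On input q, block {P,Z} splits into {P} and {Z}.
Stable partition: {Y} | {K,N} | {P} | {B,O} | {Q} | {T} | {R} | {Z} — 8 equivalence classes.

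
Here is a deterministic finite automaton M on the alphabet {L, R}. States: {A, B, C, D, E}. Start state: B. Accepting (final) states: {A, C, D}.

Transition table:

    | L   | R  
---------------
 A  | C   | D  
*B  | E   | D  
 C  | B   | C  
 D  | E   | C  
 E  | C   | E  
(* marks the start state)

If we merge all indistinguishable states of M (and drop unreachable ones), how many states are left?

States {A} cannot be reached from the start state, so discard them.
P0 = {C,D} | {B,E}.
Refine {B,E} on symbol L: members go to different blocks, giving {B} and {E}.
Refine {C,D} on symbol L: members go to different blocks, giving {C} and {D}.
Stable partition: {C} | {B} | {E} | {D} — 4 equivalence classes.

4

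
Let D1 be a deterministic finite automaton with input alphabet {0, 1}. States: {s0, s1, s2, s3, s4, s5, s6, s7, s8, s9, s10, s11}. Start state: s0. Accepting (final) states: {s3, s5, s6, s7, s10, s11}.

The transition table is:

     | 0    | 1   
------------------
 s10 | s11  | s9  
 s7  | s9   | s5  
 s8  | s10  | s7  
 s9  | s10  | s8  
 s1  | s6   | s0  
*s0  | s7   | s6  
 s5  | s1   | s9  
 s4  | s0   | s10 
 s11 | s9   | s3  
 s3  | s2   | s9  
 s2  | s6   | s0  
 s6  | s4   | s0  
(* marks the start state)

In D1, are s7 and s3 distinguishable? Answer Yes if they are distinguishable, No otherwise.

Yes

All states are reachable from the start state.
Start with accepting vs non-accepting: {s3,s5,s6,s7,s10,s11} | {s0,s1,s2,s4,s8,s9}.
On input 0, block {s3,s5,s6,s7,s10,s11} splits into {s3,s5,s6,s7,s11} and {s10}.
Split {s3,s5,s6,s7,s11} by δ(·,1) → {s3,s5,s6} and {s7,s11}.
On input 0, block {s0,s1,s2,s4,s8,s9} splits into {s1,s2} and {s8,s9} and {s0} and {s4}.
On input 0, block {s3,s5,s6} splits into {s3,s5} and {s6}.
Split {s8,s9} by δ(·,1) → {s8} and {s9}.
The partition is now stable with 9 blocks: {s3,s5} | {s1,s2} | {s10} | {s7,s11} | {s8} | {s0} | {s4} | {s6} | {s9}.
s7 and s3 end up in different blocks, so they are distinguishable. For instance, the string '1' is accepted from only s7.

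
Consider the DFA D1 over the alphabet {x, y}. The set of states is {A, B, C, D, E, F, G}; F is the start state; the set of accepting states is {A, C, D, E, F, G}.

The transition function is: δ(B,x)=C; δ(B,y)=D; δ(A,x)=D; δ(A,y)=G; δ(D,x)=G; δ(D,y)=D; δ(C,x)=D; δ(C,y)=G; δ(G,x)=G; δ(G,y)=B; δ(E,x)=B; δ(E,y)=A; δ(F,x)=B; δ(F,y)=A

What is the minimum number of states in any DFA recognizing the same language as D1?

5

First remove the unreachable states {E}; 6 states remain.
Initial partition by acceptance: {A,C,D,F,G} | {B}.
Split {A,C,D,F,G} by δ(·,x) → {A,C,D,G} and {F}.
Split {A,C,D,G} by δ(·,y) → {A,C,D} and {G}.
On input x, block {A,C,D} splits into {A,C} and {D}.
No further refinement is possible. Final partition (5 blocks): {A,C} | {B} | {F} | {G} | {D}.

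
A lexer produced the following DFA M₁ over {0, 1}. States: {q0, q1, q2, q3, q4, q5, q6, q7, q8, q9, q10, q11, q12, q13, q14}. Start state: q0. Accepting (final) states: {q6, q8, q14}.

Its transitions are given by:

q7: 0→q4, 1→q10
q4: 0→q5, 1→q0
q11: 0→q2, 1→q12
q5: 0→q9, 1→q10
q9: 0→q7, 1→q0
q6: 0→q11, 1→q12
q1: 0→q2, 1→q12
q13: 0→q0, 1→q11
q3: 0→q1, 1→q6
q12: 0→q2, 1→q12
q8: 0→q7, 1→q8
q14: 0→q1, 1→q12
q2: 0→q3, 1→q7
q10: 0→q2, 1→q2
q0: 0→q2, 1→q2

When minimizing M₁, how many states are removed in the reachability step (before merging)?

3

BFS from q0 reaches {q0, q1, q2, q3, q4, q5, q6, q7, q9, q10, q11, q12}; the 3 state(s) q8, q13, q14 are never visited.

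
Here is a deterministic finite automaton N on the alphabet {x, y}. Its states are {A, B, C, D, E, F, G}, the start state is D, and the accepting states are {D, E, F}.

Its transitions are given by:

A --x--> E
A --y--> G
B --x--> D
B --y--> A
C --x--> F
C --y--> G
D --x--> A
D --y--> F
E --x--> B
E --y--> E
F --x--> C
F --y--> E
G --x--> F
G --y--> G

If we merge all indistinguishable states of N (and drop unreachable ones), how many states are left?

All states are reachable from the start state.
Initial partition by acceptance: {D,E,F} | {A,B,C,G}.
Stable partition: {D,E,F} | {A,B,C,G} — 2 equivalence classes.

2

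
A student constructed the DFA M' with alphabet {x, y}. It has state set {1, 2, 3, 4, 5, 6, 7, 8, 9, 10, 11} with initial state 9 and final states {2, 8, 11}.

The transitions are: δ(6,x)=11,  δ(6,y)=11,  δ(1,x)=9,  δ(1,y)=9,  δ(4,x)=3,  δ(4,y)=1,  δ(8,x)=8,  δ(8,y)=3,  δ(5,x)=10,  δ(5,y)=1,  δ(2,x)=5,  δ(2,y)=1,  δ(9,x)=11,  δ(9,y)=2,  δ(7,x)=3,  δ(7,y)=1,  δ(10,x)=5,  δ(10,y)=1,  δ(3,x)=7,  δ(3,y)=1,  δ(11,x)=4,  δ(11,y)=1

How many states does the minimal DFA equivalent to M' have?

States {6,8} cannot be reached from the start state, so discard them.
P0 = {2,11} | {1,3,4,5,7,9,10}.
On input x, block {1,3,4,5,7,9,10} splits into {1,3,4,5,7,10} and {9}.
Refine {1,3,4,5,7,10} on symbol x: members go to different blocks, giving {3,4,5,7,10} and {1}.
The partition is now stable with 4 blocks: {2,11} | {3,4,5,7,10} | {9} | {1}.

4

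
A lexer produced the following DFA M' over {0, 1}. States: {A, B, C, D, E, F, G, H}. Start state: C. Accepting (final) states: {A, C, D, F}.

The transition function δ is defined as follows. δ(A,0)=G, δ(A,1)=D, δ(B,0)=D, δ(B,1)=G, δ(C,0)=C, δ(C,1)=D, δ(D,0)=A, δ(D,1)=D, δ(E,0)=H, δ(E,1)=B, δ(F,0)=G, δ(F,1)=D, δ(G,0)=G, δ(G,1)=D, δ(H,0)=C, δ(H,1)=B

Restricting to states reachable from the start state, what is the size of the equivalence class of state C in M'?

Reachable states from the start: {A,C,D,G}. Unreachable: {B,E,F,H} — drop them.
Initial partition by acceptance: {A,C,D} | {G}.
Split {A,C,D} by δ(·,0) → {C,D} and {A}.
On input 0, block {C,D} splits into {C} and {D}.
The partition is now stable with 4 blocks: {C} | {G} | {A} | {D}.
State C belongs to the block {C}, which has 1 states.

1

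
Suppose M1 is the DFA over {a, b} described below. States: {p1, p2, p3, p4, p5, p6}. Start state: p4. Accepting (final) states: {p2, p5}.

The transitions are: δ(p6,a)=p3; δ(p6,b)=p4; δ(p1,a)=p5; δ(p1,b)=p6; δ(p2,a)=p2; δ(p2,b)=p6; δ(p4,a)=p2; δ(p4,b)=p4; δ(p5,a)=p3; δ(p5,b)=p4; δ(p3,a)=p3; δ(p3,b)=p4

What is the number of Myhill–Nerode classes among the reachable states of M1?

3

First remove the unreachable states {p1,p5}; 4 states remain.
P0 = {p2} | {p3,p4,p6}.
On input a, block {p3,p4,p6} splits into {p3,p6} and {p4}.
The partition is now stable with 3 blocks: {p2} | {p3,p6} | {p4}.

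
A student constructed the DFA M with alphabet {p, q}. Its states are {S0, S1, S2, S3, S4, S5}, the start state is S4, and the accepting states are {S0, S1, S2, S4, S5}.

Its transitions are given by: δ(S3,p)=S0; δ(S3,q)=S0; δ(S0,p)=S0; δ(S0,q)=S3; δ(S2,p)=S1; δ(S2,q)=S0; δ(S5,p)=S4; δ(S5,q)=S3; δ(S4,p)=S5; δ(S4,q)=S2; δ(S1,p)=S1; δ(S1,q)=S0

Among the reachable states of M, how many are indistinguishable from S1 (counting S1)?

Start with accepting vs non-accepting: {S0,S1,S2,S4,S5} | {S3}.
Refine {S0,S1,S2,S4,S5} on symbol q: members go to different blocks, giving {S1,S2,S4} and {S0,S5}.
On input p, block {S1,S2,S4} splits into {S1,S2} and {S4}.
Split {S0,S5} by δ(·,p) → {S0} and {S5}.
Stable partition: {S1,S2} | {S3} | {S0} | {S4} | {S5} — 5 equivalence classes.
The equivalence class containing S1 is {S1,S2}, of size 2.

2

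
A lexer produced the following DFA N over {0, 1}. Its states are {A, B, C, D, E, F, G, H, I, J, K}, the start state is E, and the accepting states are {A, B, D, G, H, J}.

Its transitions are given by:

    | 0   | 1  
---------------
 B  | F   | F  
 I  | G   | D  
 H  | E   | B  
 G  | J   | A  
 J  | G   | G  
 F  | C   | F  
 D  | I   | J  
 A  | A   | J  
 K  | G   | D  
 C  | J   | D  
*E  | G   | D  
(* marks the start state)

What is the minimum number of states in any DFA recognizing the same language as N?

3

Reachable states from the start: {A,D,E,G,I,J}. Unreachable: {B,C,F,H,K} — drop them.
P0 = {A,D,G,J} | {E,I}.
Split {A,D,G,J} by δ(·,0) → {A,G,J} and {D}.
Stable partition: {A,G,J} | {E,I} | {D} — 3 equivalence classes.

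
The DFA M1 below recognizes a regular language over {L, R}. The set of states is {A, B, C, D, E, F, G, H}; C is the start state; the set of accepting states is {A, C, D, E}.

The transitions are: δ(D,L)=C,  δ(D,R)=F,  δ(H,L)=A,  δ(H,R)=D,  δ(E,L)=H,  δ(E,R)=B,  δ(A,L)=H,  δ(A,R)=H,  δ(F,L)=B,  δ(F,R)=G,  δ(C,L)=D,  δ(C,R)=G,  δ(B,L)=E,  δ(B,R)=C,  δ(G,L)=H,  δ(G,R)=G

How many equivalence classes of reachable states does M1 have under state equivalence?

Every state is reachable, so we keep all 8.
Initial partition by acceptance: {A,C,D,E} | {B,F,G,H}.
On input L, block {A,C,D,E} splits into {A,E} and {C,D}.
Refine {B,F,G,H} on symbol L: members go to different blocks, giving {B,H} and {F,G}.
No further refinement is possible. Final partition (4 blocks): {A,E} | {B,H} | {C,D} | {F,G}.

4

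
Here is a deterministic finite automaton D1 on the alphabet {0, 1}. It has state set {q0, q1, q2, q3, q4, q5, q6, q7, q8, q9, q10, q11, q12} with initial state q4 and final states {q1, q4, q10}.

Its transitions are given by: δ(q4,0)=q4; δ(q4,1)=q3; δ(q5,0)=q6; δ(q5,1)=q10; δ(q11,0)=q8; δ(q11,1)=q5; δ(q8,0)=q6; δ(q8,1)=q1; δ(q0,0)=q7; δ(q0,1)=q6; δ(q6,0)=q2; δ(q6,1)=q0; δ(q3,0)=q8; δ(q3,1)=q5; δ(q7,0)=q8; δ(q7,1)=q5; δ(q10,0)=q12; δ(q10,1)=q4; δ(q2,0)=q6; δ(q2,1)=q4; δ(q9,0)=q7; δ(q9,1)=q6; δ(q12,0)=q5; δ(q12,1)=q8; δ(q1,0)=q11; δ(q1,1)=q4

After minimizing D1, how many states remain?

Reachable states from the start: {q0,q1,q2,q3,q4,q5,q6,q7,q8,q10,q11,q12}. Unreachable: {q9} — drop them.
P0 = {q1,q4,q10} | {q0,q2,q3,q5,q6,q7,q8,q11,q12}.
Refine {q1,q4,q10} on symbol 0: members go to different blocks, giving {q1,q10} and {q4}.
Split {q0,q2,q3,q5,q6,q7,q8,q11,q12} by δ(·,1) → {q0,q3,q6,q7,q11,q12} and {q5,q8} and {q2}.
Split {q0,q3,q6,q7,q11,q12} by δ(·,0) → {q3,q7,q11,q12} and {q0} and {q6}.
Stable partition: {q1,q10} | {q3,q7,q11,q12} | {q4} | {q5,q8} | {q2} | {q0} | {q6} — 7 equivalence classes.

7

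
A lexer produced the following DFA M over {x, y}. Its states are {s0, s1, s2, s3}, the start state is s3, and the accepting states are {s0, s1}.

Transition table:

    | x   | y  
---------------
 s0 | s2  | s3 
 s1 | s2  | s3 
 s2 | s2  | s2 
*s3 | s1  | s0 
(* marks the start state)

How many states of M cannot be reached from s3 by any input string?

0

A breadth-first search from the start state visits every state.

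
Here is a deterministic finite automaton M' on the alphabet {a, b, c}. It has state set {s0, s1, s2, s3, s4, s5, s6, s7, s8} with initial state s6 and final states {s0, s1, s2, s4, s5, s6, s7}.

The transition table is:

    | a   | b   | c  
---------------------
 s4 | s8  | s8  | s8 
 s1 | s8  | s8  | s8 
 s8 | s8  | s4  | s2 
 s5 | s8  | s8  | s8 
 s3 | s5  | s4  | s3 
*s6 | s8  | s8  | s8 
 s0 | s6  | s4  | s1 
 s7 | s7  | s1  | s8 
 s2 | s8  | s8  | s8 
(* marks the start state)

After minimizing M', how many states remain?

First remove the unreachable states {s0,s1,s3,s5,s7}; 4 states remain.
Start with accepting vs non-accepting: {s2,s4,s6} | {s8}.
No further refinement is possible. Final partition (2 blocks): {s2,s4,s6} | {s8}.

2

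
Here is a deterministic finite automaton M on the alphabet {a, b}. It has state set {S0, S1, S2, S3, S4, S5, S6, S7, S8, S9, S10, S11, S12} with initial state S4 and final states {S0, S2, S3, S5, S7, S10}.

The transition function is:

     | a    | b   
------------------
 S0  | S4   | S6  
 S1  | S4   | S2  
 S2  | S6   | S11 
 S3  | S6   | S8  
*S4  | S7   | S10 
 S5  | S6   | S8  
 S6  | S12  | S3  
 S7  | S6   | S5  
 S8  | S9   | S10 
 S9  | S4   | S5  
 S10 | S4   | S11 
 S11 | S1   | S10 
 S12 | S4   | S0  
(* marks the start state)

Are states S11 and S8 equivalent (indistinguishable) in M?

Yes

Start with accepting vs non-accepting: {S0,S2,S3,S5,S7,S10} | {S1,S4,S6,S8,S9,S11,S12}.
Refine {S0,S2,S3,S5,S7,S10} on symbol b: members go to different blocks, giving {S0,S2,S3,S5,S10} and {S7}.
Split {S1,S4,S6,S8,S9,S11,S12} by δ(·,a) → {S1,S6,S8,S9,S11,S12} and {S4}.
On input a, block {S0,S2,S3,S5,S10} splits into {S2,S3,S5} and {S0,S10}.
Refine {S1,S6,S8,S9,S11,S12} on symbol a: members go to different blocks, giving {S1,S9,S12} and {S6,S8,S11}.
Split {S1,S9,S12} by δ(·,b) → {S1,S9} and {S12}.
Split {S6,S8,S11} by δ(·,a) → {S8,S11} and {S6}.
Refine {S0,S10} on symbol b: members go to different blocks, giving {S0} and {S10}.
The partition is now stable with 9 blocks: {S2,S3,S5} | {S1,S9} | {S7} | {S4} | {S0} | {S8,S11} | {S12} | {S6} | {S10}.
S11 and S8 lie in the same block of the stable partition, so they are equivalent — no string distinguishes them.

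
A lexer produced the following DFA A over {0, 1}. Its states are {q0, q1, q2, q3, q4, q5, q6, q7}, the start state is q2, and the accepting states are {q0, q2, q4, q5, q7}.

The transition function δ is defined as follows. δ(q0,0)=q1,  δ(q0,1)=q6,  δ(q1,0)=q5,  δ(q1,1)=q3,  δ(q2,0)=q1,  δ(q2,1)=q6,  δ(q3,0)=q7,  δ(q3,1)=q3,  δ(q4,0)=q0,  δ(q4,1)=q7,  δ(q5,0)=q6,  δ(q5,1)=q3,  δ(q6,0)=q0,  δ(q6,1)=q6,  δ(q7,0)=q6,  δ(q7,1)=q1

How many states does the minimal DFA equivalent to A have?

First remove the unreachable states {q4}; 7 states remain.
Initial partition by acceptance: {q0,q2,q5,q7} | {q1,q3,q6}.
The partition is now stable with 2 blocks: {q0,q2,q5,q7} | {q1,q3,q6}.

2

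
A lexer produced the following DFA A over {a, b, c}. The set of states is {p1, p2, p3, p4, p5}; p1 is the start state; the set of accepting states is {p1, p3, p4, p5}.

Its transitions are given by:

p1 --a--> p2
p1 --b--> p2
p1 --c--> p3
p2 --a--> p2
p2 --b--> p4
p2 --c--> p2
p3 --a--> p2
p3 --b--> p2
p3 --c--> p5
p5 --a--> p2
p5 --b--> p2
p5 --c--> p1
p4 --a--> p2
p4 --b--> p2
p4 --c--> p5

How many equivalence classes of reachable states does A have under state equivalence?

2

Every state is reachable, so we keep all 5.
Initial partition by acceptance: {p1,p3,p4,p5} | {p2}.
The partition is now stable with 2 blocks: {p1,p3,p4,p5} | {p2}.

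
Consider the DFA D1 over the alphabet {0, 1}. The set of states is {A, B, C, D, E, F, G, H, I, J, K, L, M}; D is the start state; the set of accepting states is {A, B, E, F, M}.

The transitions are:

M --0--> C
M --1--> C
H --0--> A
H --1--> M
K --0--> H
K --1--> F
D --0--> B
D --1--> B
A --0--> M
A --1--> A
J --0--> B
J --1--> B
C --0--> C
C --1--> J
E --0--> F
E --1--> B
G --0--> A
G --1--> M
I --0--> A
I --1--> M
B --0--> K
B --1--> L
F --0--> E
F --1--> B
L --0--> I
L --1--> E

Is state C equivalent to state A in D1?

States {G} cannot be reached from the start state, so discard them.
Initial partition by acceptance: {A,B,E,F,M} | {C,D,H,I,J,K,L}.
On input 0, block {A,B,E,F,M} splits into {A,E,F} and {B,M}.
Split {A,E,F} by δ(·,0) → {E,F} and {A}.
Split {C,D,H,I,J,K,L} by δ(·,0) → {C,K,L} and {D,J} and {H,I}.
Refine {C,K,L} on symbol 0: members go to different blocks, giving {K,L} and {C}.
Refine {B,M} on symbol 0: members go to different blocks, giving {B} and {M}.
Stable partition: {E,F} | {K,L} | {B} | {A} | {D,J} | {H,I} | {C} | {M} — 8 equivalence classes.
C and A end up in different blocks, so they are distinguishable. For instance, the string 'ε' is accepted from only A.

No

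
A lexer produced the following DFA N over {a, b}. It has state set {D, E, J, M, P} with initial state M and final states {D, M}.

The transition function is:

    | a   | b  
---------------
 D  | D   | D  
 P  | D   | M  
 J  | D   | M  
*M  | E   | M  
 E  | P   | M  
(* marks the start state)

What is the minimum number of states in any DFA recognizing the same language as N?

4

Reachable states from the start: {D,E,M,P}. Unreachable: {J} — drop them.
P0 = {D,M} | {E,P}.
On input a, block {D,M} splits into {D} and {M}.
Refine {E,P} on symbol a: members go to different blocks, giving {P} and {E}.
The partition is now stable with 4 blocks: {D} | {P} | {M} | {E}.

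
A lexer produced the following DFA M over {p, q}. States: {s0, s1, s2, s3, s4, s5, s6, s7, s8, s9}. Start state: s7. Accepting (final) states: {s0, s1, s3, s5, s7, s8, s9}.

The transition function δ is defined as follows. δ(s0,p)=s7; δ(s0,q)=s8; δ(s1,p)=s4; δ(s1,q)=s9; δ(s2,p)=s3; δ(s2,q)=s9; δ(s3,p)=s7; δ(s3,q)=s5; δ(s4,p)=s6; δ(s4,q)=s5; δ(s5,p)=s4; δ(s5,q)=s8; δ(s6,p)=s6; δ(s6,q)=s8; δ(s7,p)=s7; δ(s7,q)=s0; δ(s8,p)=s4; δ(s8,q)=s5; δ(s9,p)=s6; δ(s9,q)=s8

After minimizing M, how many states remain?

Reachable states from the start: {s0,s4,s5,s6,s7,s8}. Unreachable: {s1,s2,s3,s9} — drop them.
Start with accepting vs non-accepting: {s0,s5,s7,s8} | {s4,s6}.
Split {s0,s5,s7,s8} by δ(·,p) → {s0,s7} and {s5,s8}.
Refine {s0,s7} on symbol q: members go to different blocks, giving {s0} and {s7}.
Stable partition: {s0} | {s4,s6} | {s5,s8} | {s7} — 4 equivalence classes.

4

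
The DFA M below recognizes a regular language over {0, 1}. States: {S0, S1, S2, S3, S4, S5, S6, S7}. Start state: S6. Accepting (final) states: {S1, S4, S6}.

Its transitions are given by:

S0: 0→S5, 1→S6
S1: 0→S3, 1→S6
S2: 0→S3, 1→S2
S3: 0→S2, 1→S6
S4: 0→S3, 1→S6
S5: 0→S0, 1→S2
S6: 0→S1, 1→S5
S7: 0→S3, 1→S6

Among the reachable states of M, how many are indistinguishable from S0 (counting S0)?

2

First remove the unreachable states {S4,S7}; 6 states remain.
P0 = {S1,S6} | {S0,S2,S3,S5}.
Refine {S1,S6} on symbol 0: members go to different blocks, giving {S1} and {S6}.
On input 1, block {S0,S2,S3,S5} splits into {S0,S3} and {S2,S5}.
No further refinement is possible. Final partition (4 blocks): {S1} | {S0,S3} | {S6} | {S2,S5}.
State S0 belongs to the block {S0,S3}, which has 2 states.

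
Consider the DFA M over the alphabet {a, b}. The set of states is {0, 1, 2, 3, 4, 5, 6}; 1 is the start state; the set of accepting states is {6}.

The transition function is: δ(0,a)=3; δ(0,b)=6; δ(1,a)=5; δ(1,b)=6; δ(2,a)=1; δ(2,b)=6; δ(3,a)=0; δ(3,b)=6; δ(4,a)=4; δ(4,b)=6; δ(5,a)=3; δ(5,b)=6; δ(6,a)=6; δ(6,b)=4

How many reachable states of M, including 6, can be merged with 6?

1

States {2} cannot be reached from the start state, so discard them.
Start with accepting vs non-accepting: {6} | {0,1,3,4,5}.
No further refinement is possible. Final partition (2 blocks): {6} | {0,1,3,4,5}.
State 6 belongs to the block {6}, which has 1 states.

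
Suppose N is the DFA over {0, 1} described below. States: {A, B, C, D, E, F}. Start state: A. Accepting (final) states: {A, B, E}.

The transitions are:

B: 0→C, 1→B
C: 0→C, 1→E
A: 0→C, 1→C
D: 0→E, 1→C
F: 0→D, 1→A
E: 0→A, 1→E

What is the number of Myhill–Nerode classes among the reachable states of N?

First remove the unreachable states {B,D,F}; 3 states remain.
P0 = {A,E} | {C}.
Split {A,E} by δ(·,0) → {A} and {E}.
No further refinement is possible. Final partition (3 blocks): {A} | {C} | {E}.

3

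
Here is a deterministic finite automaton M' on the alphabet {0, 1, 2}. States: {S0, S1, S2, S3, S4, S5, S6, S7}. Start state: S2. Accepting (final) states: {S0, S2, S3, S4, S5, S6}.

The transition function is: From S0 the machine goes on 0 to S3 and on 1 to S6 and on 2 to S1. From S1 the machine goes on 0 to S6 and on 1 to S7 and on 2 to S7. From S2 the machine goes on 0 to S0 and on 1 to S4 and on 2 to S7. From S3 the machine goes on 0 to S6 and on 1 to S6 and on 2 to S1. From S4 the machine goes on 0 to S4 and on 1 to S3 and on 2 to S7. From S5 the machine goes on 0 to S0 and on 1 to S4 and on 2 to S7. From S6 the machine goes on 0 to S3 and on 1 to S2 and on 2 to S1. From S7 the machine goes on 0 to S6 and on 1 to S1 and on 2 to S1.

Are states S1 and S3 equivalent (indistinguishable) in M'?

States {S5} cannot be reached from the start state, so discard them.
P0 = {S0,S2,S3,S4,S6} | {S1,S7}.
Stable partition: {S0,S2,S3,S4,S6} | {S1,S7} — 2 equivalence classes.
S1 and S3 end up in different blocks, so they are distinguishable. For instance, the string 'ε' is accepted from only S3.

No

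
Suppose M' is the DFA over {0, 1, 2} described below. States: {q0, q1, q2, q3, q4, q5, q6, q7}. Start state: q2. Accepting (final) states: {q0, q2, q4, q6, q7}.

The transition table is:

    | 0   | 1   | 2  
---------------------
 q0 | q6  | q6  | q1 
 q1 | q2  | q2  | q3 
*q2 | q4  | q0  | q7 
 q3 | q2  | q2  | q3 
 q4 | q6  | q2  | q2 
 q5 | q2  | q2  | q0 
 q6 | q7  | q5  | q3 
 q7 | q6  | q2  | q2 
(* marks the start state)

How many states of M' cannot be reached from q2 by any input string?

0

Exploring from q2, all states are eventually visited, so none are unreachable.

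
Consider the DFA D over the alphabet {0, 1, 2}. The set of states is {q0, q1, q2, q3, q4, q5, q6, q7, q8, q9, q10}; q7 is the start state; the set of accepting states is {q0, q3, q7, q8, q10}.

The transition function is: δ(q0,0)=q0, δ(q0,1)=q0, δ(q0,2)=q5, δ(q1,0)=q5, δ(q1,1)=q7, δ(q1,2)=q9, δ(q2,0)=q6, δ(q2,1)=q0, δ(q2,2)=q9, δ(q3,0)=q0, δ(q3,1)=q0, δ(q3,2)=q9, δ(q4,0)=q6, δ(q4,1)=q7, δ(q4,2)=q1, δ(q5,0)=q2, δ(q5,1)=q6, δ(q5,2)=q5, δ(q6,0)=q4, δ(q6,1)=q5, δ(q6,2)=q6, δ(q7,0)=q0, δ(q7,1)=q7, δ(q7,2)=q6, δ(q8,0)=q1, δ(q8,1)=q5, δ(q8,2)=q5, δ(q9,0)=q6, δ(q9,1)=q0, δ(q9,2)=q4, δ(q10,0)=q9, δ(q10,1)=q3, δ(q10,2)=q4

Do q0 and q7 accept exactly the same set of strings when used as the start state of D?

States {q3,q8,q10} cannot be reached from the start state, so discard them.
P0 = {q0,q7} | {q1,q2,q4,q5,q6,q9}.
Refine {q1,q2,q4,q5,q6,q9} on symbol 1: members go to different blocks, giving {q1,q2,q4,q9} and {q5,q6}.
Stable partition: {q0,q7} | {q1,q2,q4,q9} | {q5,q6} — 3 equivalence classes.
q0 and q7 lie in the same block of the stable partition, so they are equivalent — no string distinguishes them.

Yes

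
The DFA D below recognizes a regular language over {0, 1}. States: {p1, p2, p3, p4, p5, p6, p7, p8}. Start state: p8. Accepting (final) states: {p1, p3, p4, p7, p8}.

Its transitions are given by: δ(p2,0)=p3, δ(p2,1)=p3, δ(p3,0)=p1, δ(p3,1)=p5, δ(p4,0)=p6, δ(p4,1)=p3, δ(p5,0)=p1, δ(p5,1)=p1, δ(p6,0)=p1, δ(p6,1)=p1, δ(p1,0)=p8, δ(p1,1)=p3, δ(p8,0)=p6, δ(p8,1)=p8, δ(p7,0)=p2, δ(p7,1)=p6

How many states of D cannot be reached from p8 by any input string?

No path from p8 leads to p2, p4, p7; the other 5 states are all reachable.

3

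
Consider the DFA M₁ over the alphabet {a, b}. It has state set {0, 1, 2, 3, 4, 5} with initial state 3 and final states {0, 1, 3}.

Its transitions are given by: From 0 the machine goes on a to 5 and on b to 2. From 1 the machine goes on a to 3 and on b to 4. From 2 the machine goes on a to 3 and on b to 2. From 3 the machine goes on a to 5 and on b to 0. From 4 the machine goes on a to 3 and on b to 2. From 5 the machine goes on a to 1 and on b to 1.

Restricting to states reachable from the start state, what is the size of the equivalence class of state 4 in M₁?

Start with accepting vs non-accepting: {0,1,3} | {2,4,5}.
Split {0,1,3} by δ(·,a) → {0,3} and {1}.
Split {0,3} by δ(·,b) → {0} and {3}.
Split {2,4,5} by δ(·,a) → {2,4} and {5}.
Stable partition: {0} | {2,4} | {1} | {3} | {5} — 5 equivalence classes.
The equivalence class containing 4 is {2,4}, of size 2.

2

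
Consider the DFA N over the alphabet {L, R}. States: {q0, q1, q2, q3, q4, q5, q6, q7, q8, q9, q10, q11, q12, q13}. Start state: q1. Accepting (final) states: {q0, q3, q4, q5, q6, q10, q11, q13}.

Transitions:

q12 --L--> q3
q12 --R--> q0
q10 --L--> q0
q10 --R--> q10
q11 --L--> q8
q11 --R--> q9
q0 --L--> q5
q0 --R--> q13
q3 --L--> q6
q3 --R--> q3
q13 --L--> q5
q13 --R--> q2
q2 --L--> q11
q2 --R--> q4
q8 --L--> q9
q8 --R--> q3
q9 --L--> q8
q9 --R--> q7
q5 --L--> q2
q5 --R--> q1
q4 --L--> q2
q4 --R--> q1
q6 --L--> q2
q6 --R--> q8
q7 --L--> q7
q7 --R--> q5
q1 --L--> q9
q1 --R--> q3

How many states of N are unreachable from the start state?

4

Starting at q1 and following transitions, the reachable set is {q1, q2, q3, q4, q5, q6, q7, q8, q9, q11}. That leaves q0, q10, q12, q13 unreachable — 4 in total.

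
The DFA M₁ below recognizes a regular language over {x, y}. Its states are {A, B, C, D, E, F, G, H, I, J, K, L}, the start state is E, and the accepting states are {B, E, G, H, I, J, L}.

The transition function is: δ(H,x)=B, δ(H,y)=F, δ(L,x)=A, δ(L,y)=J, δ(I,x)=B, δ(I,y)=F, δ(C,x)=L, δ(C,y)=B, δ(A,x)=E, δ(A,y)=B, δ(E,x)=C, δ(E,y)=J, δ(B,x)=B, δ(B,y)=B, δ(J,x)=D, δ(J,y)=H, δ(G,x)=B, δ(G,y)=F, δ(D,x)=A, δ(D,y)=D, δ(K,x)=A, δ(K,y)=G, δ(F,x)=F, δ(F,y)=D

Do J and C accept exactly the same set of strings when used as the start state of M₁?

No

First remove the unreachable states {G,I,K}; 9 states remain.
P0 = {B,E,H,J,L} | {A,C,D,F}.
Refine {B,E,H,J,L} on symbol x: members go to different blocks, giving {E,J,L} and {B,H}.
Split {E,J,L} by δ(·,y) → {E,L} and {J}.
Refine {A,C,D,F} on symbol x: members go to different blocks, giving {A,C} and {D,F}.
Refine {B,H} on symbol y: members go to different blocks, giving {B} and {H}.
Split {D,F} by δ(·,x) → {D} and {F}.
The partition is now stable with 7 blocks: {E,L} | {A,C} | {B} | {J} | {D} | {H} | {F}.
J and C end up in different blocks, so they are distinguishable. For instance, the string 'ε' is accepted from only J.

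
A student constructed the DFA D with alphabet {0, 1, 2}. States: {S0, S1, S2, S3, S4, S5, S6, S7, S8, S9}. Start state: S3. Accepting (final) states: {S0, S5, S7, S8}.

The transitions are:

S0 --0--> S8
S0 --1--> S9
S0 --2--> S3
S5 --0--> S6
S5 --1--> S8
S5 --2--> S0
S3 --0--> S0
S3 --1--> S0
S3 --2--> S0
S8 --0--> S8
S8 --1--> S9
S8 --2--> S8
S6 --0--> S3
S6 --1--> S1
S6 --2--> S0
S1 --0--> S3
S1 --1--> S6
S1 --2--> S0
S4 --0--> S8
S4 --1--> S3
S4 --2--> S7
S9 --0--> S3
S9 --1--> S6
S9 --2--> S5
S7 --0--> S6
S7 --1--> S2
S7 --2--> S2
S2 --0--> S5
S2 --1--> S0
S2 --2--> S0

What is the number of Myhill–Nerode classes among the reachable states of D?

6

States {S2,S4,S7} cannot be reached from the start state, so discard them.
Start with accepting vs non-accepting: {S0,S5,S8} | {S1,S3,S6,S9}.
Split {S0,S5,S8} by δ(·,0) → {S0,S8} and {S5}.
On input 2, block {S0,S8} splits into {S0} and {S8}.
On input 0, block {S1,S3,S6,S9} splits into {S1,S6,S9} and {S3}.
Refine {S1,S6,S9} on symbol 2: members go to different blocks, giving {S1,S6} and {S9}.
The partition is now stable with 6 blocks: {S0} | {S1,S6} | {S5} | {S8} | {S3} | {S9}.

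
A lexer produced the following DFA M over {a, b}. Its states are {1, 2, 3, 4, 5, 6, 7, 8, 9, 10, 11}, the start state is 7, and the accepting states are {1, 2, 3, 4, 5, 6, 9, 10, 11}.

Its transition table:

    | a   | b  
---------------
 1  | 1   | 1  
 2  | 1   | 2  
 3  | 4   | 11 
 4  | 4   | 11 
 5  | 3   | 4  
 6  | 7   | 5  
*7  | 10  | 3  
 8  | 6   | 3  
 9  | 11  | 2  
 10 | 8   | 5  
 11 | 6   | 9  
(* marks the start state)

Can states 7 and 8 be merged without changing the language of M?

Every state is reachable, so we keep all 11.
P0 = {1,2,3,4,5,6,9,10,11} | {7,8}.
Refine {1,2,3,4,5,6,9,10,11} on symbol a: members go to different blocks, giving {1,2,3,4,5,9,11} and {6,10}.
Refine {1,2,3,4,5,9,11} on symbol a: members go to different blocks, giving {1,2,3,4,5,9} and {11}.
On input a, block {1,2,3,4,5,9} splits into {1,2,3,4,5} and {9}.
Split {1,2,3,4,5} by δ(·,b) → {1,2,5} and {3,4}.
On input a, block {1,2,5} splits into {1,2} and {5}.
The partition is now stable with 7 blocks: {1,2} | {7,8} | {6,10} | {11} | {9} | {3,4} | {5}.
7 and 8 lie in the same block of the stable partition, so they are equivalent — no string distinguishes them.

Yes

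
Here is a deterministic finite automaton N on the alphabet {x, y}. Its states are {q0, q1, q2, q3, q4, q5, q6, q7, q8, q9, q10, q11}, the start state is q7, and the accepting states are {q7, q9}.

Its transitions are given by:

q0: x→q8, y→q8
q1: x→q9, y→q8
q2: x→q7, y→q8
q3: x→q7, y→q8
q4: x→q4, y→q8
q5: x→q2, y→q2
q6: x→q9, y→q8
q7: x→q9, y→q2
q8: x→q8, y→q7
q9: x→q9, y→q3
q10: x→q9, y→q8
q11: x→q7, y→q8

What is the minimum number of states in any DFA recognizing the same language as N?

States {q0,q1,q4,q5,q6,q10,q11} cannot be reached from the start state, so discard them.
P0 = {q7,q9} | {q2,q3,q8}.
Split {q2,q3,q8} by δ(·,x) → {q2,q3} and {q8}.
No further refinement is possible. Final partition (3 blocks): {q7,q9} | {q2,q3} | {q8}.

3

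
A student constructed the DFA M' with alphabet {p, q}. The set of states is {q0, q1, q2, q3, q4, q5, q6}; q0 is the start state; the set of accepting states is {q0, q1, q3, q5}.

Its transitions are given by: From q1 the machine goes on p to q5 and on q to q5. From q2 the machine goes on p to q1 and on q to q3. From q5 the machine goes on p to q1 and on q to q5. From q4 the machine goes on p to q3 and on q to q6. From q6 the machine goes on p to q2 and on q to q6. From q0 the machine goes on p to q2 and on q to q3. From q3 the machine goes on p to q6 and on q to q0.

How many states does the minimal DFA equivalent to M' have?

States {q4} cannot be reached from the start state, so discard them.
Initial partition by acceptance: {q0,q1,q3,q5} | {q2,q6}.
Split {q0,q1,q3,q5} by δ(·,p) → {q0,q3} and {q1,q5}.
On input p, block {q2,q6} splits into {q2} and {q6}.
Refine {q0,q3} on symbol p: members go to different blocks, giving {q0} and {q3}.
Stable partition: {q0} | {q2} | {q1,q5} | {q6} | {q3} — 5 equivalence classes.

5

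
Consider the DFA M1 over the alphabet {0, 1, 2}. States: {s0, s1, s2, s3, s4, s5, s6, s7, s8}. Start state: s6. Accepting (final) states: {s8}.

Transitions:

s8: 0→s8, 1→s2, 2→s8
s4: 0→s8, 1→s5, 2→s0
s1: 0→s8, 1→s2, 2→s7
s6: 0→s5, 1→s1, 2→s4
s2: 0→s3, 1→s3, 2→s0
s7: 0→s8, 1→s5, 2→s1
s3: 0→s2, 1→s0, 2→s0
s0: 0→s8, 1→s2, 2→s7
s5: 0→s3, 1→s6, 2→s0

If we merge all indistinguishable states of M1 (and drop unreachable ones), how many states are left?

4

All states are reachable from the start state.
Start with accepting vs non-accepting: {s8} | {s0,s1,s2,s3,s4,s5,s6,s7}.
Refine {s0,s1,s2,s3,s4,s5,s6,s7} on symbol 0: members go to different blocks, giving {s0,s1,s4,s7} and {s2,s3,s5,s6}.
Split {s2,s3,s5,s6} by δ(·,1) → {s2,s5} and {s3,s6}.
No further refinement is possible. Final partition (4 blocks): {s8} | {s0,s1,s4,s7} | {s2,s5} | {s3,s6}.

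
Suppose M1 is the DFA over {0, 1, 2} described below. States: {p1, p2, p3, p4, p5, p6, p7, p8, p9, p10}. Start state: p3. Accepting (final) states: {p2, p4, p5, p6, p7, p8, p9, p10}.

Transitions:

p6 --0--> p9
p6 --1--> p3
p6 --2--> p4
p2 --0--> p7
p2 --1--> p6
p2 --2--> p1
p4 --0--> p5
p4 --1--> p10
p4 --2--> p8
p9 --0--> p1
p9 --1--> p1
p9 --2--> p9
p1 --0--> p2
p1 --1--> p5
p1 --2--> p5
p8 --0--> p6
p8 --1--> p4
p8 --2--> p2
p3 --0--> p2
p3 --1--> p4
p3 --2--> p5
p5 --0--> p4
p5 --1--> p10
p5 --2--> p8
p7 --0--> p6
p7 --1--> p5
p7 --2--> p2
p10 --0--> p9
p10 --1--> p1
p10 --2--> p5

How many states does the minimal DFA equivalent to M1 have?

All states are reachable from the start state.
Start with accepting vs non-accepting: {p2,p4,p5,p6,p7,p8,p9,p10} | {p1,p3}.
Split {p2,p4,p5,p6,p7,p8,p9,p10} by δ(·,0) → {p2,p4,p5,p6,p7,p8,p10} and {p9}.
Refine {p2,p4,p5,p6,p7,p8,p10} on symbol 0: members go to different blocks, giving {p2,p4,p5,p7,p8} and {p6,p10}.
On input 0, block {p2,p4,p5,p7,p8} splits into {p2,p4,p5} and {p7,p8}.
Split {p2,p4,p5} by δ(·,0) → {p4,p5} and {p2}.
Stable partition: {p4,p5} | {p1,p3} | {p9} | {p6,p10} | {p7,p8} | {p2} — 6 equivalence classes.

6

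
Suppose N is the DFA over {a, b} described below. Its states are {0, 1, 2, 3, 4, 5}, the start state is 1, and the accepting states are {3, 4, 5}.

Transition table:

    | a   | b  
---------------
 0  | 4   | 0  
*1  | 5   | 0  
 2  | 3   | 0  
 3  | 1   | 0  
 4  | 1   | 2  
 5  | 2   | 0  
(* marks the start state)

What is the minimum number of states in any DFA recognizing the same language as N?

2

All states are reachable from the start state.
P0 = {3,4,5} | {0,1,2}.
No further refinement is possible. Final partition (2 blocks): {3,4,5} | {0,1,2}.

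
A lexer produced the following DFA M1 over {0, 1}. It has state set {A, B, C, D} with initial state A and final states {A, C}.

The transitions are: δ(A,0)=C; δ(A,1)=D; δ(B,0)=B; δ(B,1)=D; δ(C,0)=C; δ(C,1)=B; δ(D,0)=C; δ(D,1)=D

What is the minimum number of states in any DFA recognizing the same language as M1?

Initial partition by acceptance: {A,C} | {B,D}.
Refine {B,D} on symbol 0: members go to different blocks, giving {B} and {D}.
On input 1, block {A,C} splits into {A} and {C}.
The partition is now stable with 4 blocks: {A} | {B} | {D} | {C}.

4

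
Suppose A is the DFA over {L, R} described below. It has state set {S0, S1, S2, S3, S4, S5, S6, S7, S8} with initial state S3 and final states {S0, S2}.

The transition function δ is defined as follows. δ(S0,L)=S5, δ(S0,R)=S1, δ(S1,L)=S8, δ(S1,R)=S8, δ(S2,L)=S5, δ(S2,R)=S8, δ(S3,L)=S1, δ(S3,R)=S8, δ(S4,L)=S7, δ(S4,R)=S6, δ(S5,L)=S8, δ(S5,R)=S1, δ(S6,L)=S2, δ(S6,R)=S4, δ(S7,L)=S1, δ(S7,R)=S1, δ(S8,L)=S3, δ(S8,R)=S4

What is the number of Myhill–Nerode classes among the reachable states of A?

States {S0} cannot be reached from the start state, so discard them.
P0 = {S2} | {S1,S3,S4,S5,S6,S7,S8}.
Refine {S1,S3,S4,S5,S6,S7,S8} on symbol L: members go to different blocks, giving {S1,S3,S4,S5,S7,S8} and {S6}.
On input R, block {S1,S3,S4,S5,S7,S8} splits into {S1,S3,S5,S7,S8} and {S4}.
Split {S1,S3,S5,S7,S8} by δ(·,R) → {S1,S3,S5,S7} and {S8}.
Refine {S1,S3,S5,S7} on symbol L: members go to different blocks, giving {S1,S5} and {S3,S7}.
Split {S1,S5} by δ(·,R) → {S1} and {S5}.
Refine {S3,S7} on symbol R: members go to different blocks, giving {S3} and {S7}.
The partition is now stable with 8 blocks: {S2} | {S1} | {S6} | {S4} | {S8} | {S3} | {S5} | {S7}.

8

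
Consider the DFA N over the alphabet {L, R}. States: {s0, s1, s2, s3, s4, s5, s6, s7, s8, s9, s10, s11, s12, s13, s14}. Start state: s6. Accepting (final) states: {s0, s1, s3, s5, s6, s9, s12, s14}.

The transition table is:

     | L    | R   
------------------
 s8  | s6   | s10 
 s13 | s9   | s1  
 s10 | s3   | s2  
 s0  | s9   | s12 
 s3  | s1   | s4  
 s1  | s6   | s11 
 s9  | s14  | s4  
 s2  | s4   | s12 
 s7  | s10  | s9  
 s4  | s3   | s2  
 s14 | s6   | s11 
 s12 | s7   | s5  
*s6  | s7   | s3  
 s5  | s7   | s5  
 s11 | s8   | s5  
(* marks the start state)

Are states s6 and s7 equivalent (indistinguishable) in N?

States {s0,s13} cannot be reached from the start state, so discard them.
Start with accepting vs non-accepting: {s1,s3,s5,s6,s9,s12,s14} | {s2,s4,s7,s8,s10,s11}.
Refine {s1,s3,s5,s6,s9,s12,s14} on symbol L: members go to different blocks, giving {s1,s3,s9,s14} and {s5,s6,s12}.
On input L, block {s1,s3,s9,s14} splits into {s1,s14} and {s3,s9}.
Split {s2,s4,s7,s8,s10,s11} by δ(·,L) → {s2,s7,s11} and {s4,s10} and {s8}.
Refine {s2,s7,s11} on symbol L: members go to different blocks, giving {s2,s7} and {s11}.
On input R, block {s2,s7} splits into {s2} and {s7}.
Split {s5,s6,s12} by δ(·,R) → {s5,s12} and {s6}.
Stable partition: {s1,s14} | {s2} | {s5,s12} | {s3,s9} | {s4,s10} | {s8} | {s11} | {s7} | {s6} — 9 equivalence classes.
s6 and s7 end up in different blocks, so they are distinguishable. For instance, the string 'ε' is accepted from only s6.

No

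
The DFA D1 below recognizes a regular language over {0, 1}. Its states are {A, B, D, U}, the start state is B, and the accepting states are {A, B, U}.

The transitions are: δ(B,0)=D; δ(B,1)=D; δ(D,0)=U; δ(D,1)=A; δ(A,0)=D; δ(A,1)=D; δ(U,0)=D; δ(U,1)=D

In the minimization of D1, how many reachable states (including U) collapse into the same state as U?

All states are reachable from the start state.
Start with accepting vs non-accepting: {A,B,U} | {D}.
Stable partition: {A,B,U} | {D} — 2 equivalence classes.
State U belongs to the block {A,B,U}, which has 3 states.

3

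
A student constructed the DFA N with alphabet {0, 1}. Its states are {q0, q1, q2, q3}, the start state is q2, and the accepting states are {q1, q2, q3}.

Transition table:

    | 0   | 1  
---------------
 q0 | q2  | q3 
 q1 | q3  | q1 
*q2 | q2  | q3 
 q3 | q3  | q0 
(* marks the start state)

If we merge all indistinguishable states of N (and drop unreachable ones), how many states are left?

3

First remove the unreachable states {q1}; 3 states remain.
Initial partition by acceptance: {q2,q3} | {q0}.
On input 1, block {q2,q3} splits into {q2} and {q3}.
Stable partition: {q2} | {q0} | {q3} — 3 equivalence classes.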